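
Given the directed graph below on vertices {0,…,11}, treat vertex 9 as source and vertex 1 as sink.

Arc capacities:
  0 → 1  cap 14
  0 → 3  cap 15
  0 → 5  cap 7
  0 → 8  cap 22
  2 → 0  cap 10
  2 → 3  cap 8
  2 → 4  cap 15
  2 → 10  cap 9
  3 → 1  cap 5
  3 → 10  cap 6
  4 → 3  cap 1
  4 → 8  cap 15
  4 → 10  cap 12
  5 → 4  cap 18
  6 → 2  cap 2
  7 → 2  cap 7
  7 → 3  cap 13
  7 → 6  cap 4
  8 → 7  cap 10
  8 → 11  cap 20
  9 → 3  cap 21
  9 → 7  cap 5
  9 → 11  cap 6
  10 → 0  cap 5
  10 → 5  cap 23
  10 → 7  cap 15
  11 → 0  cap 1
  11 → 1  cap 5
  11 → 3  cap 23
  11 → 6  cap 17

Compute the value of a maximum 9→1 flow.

Maximum flow value: 22

augment #1: 9→3→1 bottleneck 5, total now 5
augment #2: 9→11→1 bottleneck 5, total now 10
augment #3: 9→11→0→1 bottleneck 1, total now 11
augment #4: 9→3→10→0→1 bottleneck 5, total now 16
augment #5: 9→7→2→0→1 bottleneck 5, total now 21
augment #6: 9→3→10→7→2→0→1 bottleneck 1, total now 22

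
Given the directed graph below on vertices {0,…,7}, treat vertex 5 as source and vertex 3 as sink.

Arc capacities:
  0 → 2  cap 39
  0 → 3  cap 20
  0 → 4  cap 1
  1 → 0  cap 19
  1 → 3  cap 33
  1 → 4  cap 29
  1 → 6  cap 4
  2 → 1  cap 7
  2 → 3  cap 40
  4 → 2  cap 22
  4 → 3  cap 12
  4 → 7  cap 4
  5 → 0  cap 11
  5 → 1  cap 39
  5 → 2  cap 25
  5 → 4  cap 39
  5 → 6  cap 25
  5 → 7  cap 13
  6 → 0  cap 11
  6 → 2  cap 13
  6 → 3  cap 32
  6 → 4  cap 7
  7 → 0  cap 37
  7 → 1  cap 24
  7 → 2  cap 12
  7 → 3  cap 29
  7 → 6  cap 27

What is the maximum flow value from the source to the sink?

augment #1: 5→0→3 bottleneck 11, total now 11
augment #2: 5→1→3 bottleneck 33, total now 44
augment #3: 5→2→3 bottleneck 25, total now 69
augment #4: 5→4→3 bottleneck 12, total now 81
augment #5: 5→6→3 bottleneck 25, total now 106
augment #6: 5→7→3 bottleneck 13, total now 119
augment #7: 5→1→0→3 bottleneck 6, total now 125
augment #8: 5→4→2→3 bottleneck 15, total now 140
augment #9: 5→4→7→3 bottleneck 4, total now 144
augment #10: 5→4→2→1→0→3 bottleneck 3, total now 147
augment #11: 5→4→2→1→6→3 bottleneck 4, total now 151

Maximum flow value: 151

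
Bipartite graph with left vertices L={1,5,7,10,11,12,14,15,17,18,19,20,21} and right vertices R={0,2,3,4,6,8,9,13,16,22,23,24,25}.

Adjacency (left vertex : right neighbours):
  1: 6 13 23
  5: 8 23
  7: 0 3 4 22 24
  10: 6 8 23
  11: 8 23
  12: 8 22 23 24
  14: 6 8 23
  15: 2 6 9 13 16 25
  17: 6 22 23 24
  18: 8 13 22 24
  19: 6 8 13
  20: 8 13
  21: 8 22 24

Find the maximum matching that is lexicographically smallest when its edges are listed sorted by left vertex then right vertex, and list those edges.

Lex-smallest maximum matching: {(1,6), (5,8), (7,0), (10,23), (12,22), (15,2), (17,24), (18,13)}

|M| = 8 (so the lex-smallest maximum matching has 8 edges)
process left vertices in ascending order; for each, take the smallest-labelled available neighbour that still permits 8 edges overall, or leave it unmatched if none does
lex-smallest matching: {1-6, 5-8, 7-0, 10-23, 12-22, 15-2, 17-24, 18-13}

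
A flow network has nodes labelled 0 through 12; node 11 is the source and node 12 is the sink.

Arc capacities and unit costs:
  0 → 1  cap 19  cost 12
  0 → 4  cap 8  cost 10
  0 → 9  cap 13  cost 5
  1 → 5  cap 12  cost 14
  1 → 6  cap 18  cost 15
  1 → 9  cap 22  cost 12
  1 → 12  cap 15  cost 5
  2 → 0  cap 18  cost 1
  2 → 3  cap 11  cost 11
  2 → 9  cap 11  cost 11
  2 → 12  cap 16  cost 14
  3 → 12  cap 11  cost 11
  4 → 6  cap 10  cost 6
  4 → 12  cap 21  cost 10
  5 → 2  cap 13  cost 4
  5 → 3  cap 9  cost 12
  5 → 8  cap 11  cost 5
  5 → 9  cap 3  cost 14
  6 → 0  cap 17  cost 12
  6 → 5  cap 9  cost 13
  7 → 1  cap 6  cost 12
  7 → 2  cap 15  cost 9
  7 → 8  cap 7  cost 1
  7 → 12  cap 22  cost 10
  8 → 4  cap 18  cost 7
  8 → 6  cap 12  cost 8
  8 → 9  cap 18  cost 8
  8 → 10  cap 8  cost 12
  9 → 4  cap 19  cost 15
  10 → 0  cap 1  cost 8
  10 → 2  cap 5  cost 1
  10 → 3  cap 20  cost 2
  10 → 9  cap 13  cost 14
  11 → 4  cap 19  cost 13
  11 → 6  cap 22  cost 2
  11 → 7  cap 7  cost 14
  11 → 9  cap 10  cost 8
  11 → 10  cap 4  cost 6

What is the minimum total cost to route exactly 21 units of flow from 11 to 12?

Minimum cost for 21 units: 467

shortest-cost path #1: 11→10→3→12 push 4 @ unit cost 19 (adds 76)
shortest-cost path #2: 11→4→12 push 17 @ unit cost 23 (adds 391)
total cost = 467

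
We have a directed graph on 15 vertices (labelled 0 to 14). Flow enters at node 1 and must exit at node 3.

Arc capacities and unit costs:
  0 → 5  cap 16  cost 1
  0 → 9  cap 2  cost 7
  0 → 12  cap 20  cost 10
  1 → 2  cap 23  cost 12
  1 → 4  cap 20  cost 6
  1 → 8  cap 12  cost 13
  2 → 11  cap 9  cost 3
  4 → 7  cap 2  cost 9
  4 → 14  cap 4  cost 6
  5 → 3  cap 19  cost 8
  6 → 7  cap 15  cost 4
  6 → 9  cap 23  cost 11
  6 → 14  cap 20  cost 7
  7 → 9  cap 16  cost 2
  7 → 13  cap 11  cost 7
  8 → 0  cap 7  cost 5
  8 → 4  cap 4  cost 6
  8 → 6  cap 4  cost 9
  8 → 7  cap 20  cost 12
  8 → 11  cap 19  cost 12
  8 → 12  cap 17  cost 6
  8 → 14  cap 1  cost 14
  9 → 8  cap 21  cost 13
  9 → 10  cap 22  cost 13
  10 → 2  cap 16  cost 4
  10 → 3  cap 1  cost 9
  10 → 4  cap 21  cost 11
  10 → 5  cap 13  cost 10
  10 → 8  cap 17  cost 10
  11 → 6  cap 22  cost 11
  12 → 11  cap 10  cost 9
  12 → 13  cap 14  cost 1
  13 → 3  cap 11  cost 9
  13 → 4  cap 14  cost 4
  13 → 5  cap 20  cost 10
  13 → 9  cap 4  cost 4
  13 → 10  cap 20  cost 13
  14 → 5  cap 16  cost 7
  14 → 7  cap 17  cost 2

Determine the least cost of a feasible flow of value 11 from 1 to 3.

shortest-cost path #1: 1→4→14→5→3 push 4 @ unit cost 27 (adds 108)
shortest-cost path #2: 1→8→0→5→3 push 7 @ unit cost 27 (adds 189)
total cost = 297

Minimum cost for 11 units: 297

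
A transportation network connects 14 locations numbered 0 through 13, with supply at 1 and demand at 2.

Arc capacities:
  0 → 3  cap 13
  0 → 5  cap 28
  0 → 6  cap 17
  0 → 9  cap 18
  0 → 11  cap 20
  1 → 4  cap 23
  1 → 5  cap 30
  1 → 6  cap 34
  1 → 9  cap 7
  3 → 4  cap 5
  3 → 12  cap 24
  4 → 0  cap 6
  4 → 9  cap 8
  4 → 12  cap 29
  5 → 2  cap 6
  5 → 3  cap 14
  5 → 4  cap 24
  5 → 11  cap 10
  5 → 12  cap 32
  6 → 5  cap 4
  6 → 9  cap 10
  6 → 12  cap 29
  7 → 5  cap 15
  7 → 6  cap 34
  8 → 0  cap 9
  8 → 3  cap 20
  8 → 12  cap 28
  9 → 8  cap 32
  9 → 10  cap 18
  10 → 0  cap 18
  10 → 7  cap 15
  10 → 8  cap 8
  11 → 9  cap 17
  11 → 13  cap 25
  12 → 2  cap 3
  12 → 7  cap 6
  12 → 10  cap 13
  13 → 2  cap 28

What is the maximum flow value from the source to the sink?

Maximum flow value: 34

augment #1: 1→5→2 bottleneck 6, total now 6
augment #2: 1→4→12→2 bottleneck 3, total now 9
augment #3: 1→5→11→13→2 bottleneck 10, total now 19
augment #4: 1→4→0→11→13→2 bottleneck 6, total now 25
augment #5: 1→9→8→0→11→13→2 bottleneck 7, total now 32
augment #6: 1→4→9→8→0→11→13→2 bottleneck 2, total now 34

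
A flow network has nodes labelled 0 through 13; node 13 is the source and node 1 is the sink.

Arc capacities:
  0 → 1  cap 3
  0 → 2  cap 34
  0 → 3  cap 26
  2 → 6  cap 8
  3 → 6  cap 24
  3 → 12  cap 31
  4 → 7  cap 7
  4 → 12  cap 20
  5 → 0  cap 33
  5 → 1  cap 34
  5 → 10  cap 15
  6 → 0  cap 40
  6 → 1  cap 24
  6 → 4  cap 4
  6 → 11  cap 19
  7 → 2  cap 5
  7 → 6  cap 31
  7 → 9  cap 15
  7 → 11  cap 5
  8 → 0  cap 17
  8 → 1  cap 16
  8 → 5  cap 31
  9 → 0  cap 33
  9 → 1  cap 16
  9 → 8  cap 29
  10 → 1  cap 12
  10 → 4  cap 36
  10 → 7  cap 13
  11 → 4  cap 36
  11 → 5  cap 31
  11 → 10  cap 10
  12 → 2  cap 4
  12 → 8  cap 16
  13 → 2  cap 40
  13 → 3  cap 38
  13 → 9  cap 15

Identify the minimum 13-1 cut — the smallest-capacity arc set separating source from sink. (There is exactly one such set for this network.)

Min-cut arcs: {(2,6), (13,3), (13,9)} (total capacity 61)

augment #1: 13→9→1 push 15
augment #2: 13→2→6→1 push 8
augment #3: 13→3→6→1 push 16
augment #4: 13→3→6→0→1 push 3
augment #5: 13→3→12→8→1 push 16
augment #6: 13→3→6→11→5→1 push 3
max flow = 61; residual-reachable set from 13 gives S-side
cut edges (S→T): {(2,6), (13,3), (13,9)} total cap 61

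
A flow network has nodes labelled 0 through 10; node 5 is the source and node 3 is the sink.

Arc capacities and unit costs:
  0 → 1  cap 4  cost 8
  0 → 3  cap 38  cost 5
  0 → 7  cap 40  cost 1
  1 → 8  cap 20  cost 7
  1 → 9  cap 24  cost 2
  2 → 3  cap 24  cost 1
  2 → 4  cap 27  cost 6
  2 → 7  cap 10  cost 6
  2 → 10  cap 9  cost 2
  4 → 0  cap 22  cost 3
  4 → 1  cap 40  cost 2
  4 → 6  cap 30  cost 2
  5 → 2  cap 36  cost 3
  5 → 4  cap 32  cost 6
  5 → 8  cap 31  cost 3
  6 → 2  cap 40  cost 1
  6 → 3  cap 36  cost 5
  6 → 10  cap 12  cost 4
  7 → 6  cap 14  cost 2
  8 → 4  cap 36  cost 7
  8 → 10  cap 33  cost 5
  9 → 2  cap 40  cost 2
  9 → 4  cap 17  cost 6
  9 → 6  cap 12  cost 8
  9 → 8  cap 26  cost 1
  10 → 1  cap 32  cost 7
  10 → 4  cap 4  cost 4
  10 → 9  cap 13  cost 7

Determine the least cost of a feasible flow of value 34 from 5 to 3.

shortest-cost path #1: 5→2→3 push 24 @ unit cost 4 (adds 96)
shortest-cost path #2: 5→4→6→3 push 10 @ unit cost 13 (adds 130)
total cost = 226

Minimum cost for 34 units: 226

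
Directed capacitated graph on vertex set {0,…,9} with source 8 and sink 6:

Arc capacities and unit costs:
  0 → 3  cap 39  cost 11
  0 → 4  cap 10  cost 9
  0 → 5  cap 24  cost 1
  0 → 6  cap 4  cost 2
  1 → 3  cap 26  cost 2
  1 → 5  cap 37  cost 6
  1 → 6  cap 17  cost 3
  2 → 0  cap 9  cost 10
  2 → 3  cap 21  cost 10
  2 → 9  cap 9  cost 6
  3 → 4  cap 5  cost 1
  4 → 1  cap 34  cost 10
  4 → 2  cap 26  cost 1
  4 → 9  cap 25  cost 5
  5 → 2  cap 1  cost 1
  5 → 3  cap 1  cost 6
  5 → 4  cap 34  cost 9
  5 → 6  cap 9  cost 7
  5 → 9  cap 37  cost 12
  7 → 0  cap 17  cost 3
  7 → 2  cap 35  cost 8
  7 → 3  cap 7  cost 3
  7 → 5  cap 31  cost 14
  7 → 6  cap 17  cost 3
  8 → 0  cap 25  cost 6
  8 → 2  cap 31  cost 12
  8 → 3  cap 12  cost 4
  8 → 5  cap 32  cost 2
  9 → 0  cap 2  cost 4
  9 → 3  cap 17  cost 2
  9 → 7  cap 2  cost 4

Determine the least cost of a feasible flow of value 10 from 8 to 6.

shortest-cost path #1: 8→0→6 push 4 @ unit cost 8 (adds 32)
shortest-cost path #2: 8→5→6 push 6 @ unit cost 9 (adds 54)
total cost = 86

Minimum cost for 10 units: 86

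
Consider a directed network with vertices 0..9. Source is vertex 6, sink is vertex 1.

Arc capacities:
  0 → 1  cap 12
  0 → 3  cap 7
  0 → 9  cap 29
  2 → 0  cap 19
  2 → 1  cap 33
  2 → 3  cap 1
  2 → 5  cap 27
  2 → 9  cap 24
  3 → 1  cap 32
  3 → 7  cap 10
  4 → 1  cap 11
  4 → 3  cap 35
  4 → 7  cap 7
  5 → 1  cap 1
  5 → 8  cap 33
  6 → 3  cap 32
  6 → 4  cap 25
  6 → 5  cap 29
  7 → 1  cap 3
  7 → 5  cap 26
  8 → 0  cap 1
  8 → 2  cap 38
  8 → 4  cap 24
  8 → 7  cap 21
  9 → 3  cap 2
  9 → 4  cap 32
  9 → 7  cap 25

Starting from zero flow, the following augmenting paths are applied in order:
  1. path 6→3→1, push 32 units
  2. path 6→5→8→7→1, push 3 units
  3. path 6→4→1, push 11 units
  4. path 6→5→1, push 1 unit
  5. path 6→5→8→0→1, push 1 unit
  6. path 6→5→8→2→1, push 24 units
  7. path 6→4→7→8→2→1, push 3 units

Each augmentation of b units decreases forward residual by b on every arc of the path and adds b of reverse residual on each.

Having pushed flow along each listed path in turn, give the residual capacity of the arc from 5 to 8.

after path 1 (6→3→1, push 32): res(5,8)=33
after path 2 (6→5→8→7→1, push 3): res(5,8)=30
after path 3 (6→4→1, push 11): res(5,8)=30
after path 4 (6→5→1, push 1): res(5,8)=30
after path 5 (6→5→8→0→1, push 1): res(5,8)=29
after path 6 (6→5→8→2→1, push 24): res(5,8)=5
after path 7 (6→4→7→8→2→1, push 3): res(5,8)=5

Residual capacity of (5,8): 5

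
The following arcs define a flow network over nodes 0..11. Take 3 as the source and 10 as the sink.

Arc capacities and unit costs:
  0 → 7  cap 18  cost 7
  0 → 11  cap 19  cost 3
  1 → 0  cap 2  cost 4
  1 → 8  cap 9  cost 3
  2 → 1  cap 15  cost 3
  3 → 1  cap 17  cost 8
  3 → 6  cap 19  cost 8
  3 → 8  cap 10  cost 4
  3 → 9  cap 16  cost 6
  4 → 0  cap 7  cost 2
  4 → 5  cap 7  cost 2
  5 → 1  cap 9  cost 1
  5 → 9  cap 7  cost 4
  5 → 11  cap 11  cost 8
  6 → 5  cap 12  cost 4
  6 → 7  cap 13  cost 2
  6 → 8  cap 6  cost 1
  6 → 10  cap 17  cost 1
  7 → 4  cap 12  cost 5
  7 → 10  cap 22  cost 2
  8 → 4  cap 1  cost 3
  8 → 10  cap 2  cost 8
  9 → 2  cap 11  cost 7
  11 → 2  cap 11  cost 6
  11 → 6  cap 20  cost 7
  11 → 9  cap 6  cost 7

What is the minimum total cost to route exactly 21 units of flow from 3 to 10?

shortest-cost path #1: 3→6→10 push 17 @ unit cost 9 (adds 153)
shortest-cost path #2: 3→6→7→10 push 2 @ unit cost 12 (adds 24)
shortest-cost path #3: 3→8→10 push 2 @ unit cost 12 (adds 24)
total cost = 201

Minimum cost for 21 units: 201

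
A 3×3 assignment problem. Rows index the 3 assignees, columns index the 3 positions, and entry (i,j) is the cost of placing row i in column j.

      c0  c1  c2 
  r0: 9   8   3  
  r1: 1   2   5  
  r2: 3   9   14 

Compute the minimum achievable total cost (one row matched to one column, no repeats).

optimal assignment: row0→col2 (cost 3), row1→col1 (cost 2), row2→col0 (cost 3)
total = 3 + 2 + 3 = 8

Minimum assignment cost: 8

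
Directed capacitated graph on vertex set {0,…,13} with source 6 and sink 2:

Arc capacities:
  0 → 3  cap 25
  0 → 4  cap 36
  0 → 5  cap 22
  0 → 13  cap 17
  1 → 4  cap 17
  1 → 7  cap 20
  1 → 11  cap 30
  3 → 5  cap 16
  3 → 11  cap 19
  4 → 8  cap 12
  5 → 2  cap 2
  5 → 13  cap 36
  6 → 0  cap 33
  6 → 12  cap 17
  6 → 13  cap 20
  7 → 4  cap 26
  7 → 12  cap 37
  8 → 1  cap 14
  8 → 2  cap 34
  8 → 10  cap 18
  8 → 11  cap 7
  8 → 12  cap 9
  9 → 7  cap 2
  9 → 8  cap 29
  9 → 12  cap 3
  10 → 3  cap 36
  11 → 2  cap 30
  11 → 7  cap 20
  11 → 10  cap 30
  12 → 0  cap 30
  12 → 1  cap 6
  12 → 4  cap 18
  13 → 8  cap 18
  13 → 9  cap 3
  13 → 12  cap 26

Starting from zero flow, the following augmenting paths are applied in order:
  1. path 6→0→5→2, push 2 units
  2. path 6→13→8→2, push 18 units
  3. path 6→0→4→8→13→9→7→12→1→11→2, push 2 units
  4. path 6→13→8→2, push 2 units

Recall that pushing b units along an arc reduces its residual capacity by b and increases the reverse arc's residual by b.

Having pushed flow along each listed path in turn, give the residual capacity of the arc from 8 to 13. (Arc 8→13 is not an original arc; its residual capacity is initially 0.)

after path 1 (6→0→5→2, push 2): res(8,13)=0
after path 2 (6→13→8→2, push 18): res(8,13)=18
after path 3 (6→0→4→8→13→9→7→12→1→11→2, push 2): res(8,13)=16
after path 4 (6→13→8→2, push 2): res(8,13)=18

Residual capacity of (8,13): 18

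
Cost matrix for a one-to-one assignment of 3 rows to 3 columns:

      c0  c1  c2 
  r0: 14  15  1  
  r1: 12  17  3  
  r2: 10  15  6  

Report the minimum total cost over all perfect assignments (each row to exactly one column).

one of 3 optimal assignments: row0→col1 (cost 15), row1→col2 (cost 3), row2→col0 (cost 10)
total = 15 + 3 + 10 = 28

Minimum assignment cost: 28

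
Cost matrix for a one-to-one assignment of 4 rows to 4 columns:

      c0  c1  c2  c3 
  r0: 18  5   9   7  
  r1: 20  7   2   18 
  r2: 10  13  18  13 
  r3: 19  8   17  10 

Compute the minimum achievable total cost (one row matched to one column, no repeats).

Minimum assignment cost: 27

one of 2 optimal assignments: row0→col1 (cost 5), row1→col2 (cost 2), row2→col0 (cost 10), row3→col3 (cost 10)
total = 5 + 2 + 10 + 10 = 27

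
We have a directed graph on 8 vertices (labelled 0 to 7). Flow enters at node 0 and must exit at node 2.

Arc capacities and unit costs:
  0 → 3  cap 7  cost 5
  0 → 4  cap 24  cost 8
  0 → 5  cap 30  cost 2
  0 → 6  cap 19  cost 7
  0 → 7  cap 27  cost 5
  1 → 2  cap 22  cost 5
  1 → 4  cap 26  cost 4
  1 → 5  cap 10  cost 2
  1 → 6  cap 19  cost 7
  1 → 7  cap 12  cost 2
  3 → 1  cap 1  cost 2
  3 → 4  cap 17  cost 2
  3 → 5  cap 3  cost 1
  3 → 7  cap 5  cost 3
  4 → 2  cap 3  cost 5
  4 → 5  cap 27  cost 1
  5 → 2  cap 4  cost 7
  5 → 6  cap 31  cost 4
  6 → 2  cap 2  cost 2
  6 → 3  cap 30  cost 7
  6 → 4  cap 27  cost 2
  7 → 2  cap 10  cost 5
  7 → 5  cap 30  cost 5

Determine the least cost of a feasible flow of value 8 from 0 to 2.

shortest-cost path #1: 0→5→6→2 push 2 @ unit cost 8 (adds 16)
shortest-cost path #2: 0→5→2 push 4 @ unit cost 9 (adds 36)
shortest-cost path #3: 0→7→2 push 2 @ unit cost 10 (adds 20)
total cost = 72

Minimum cost for 8 units: 72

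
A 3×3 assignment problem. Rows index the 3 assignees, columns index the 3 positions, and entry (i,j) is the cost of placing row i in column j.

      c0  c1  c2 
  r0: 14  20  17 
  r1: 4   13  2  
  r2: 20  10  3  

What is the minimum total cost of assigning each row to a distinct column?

Minimum assignment cost: 26

optimal assignment: row0→col0 (cost 14), row1→col2 (cost 2), row2→col1 (cost 10)
total = 14 + 2 + 10 = 26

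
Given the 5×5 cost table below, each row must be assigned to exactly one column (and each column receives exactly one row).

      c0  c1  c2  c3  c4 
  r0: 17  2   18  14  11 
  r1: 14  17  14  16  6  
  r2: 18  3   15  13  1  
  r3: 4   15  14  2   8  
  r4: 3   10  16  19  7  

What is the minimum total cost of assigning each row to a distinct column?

Minimum assignment cost: 22

optimal assignment: row0→col1 (cost 2), row1→col2 (cost 14), row2→col4 (cost 1), row3→col3 (cost 2), row4→col0 (cost 3)
total = 2 + 14 + 1 + 2 + 3 = 22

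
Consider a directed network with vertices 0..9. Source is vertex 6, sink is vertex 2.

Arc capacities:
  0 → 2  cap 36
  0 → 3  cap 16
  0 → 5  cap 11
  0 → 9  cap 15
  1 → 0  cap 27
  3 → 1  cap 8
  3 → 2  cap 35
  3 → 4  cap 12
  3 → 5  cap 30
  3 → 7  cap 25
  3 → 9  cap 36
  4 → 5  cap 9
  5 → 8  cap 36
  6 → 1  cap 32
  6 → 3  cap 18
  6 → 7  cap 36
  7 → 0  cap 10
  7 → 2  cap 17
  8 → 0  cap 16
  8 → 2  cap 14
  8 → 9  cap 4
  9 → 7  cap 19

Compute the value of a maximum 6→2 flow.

Maximum flow value: 72

augment #1: 6→3→2 bottleneck 18, total now 18
augment #2: 6→7→2 bottleneck 17, total now 35
augment #3: 6→1→0→2 bottleneck 27, total now 62
augment #4: 6→7→0→2 bottleneck 9, total now 71
augment #5: 6→7→0→3→2 bottleneck 1, total now 72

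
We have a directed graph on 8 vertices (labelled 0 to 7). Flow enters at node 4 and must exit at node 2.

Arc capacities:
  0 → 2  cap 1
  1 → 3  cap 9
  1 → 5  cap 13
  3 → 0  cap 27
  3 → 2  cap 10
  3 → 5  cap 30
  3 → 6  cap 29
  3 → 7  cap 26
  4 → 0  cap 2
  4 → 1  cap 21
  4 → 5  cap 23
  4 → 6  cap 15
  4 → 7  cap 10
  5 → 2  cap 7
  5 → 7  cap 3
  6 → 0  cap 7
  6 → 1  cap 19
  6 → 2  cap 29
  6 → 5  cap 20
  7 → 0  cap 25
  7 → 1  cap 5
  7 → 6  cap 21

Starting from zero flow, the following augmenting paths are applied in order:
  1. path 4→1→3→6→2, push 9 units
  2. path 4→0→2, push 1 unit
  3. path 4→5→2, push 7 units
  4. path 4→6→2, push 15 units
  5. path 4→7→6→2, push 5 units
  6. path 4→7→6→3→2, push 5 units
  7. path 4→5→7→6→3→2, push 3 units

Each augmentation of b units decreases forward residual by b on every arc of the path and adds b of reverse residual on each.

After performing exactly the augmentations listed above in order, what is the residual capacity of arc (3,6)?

after path 1 (4→1→3→6→2, push 9): res(3,6)=20
after path 2 (4→0→2, push 1): res(3,6)=20
after path 3 (4→5→2, push 7): res(3,6)=20
after path 4 (4→6→2, push 15): res(3,6)=20
after path 5 (4→7→6→2, push 5): res(3,6)=20
after path 6 (4→7→6→3→2, push 5): res(3,6)=25
after path 7 (4→5→7→6→3→2, push 3): res(3,6)=28

Residual capacity of (3,6): 28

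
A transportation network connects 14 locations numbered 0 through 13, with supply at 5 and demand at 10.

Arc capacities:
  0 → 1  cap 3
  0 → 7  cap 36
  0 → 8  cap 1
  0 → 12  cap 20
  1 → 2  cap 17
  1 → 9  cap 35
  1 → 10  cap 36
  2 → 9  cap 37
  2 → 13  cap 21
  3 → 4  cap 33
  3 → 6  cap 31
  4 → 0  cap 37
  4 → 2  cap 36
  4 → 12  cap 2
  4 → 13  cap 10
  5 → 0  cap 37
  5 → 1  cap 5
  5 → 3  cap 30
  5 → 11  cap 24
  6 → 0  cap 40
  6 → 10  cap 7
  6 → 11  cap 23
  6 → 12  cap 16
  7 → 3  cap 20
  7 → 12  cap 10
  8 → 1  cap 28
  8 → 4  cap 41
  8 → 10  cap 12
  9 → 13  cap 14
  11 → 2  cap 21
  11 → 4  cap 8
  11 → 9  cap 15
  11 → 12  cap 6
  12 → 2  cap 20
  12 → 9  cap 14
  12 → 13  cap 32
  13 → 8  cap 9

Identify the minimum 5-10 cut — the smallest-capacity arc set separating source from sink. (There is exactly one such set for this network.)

Min-cut arcs: {(0,1), (0,8), (5,1), (6,10), (13,8)} (total capacity 25)

augment #1: 5→1→10 push 5
augment #2: 5→0→1→10 push 3
augment #3: 5→0→8→10 push 1
augment #4: 5→3→6→10 push 7
augment #5: 5→0→12→13→8→10 push 9
max flow = 25; residual-reachable set from 5 gives S-side
cut edges (S→T): {(0,1), (0,8), (5,1), (6,10), (13,8)} total cap 25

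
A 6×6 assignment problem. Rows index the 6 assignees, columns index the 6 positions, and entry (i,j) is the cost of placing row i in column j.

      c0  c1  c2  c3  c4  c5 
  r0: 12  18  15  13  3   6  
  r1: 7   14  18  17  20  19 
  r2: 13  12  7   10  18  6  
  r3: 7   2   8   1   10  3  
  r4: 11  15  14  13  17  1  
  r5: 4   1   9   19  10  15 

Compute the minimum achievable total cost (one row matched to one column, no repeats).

Minimum assignment cost: 20

optimal assignment: row0→col4 (cost 3), row1→col0 (cost 7), row2→col2 (cost 7), row3→col3 (cost 1), row4→col5 (cost 1), row5→col1 (cost 1)
total = 3 + 7 + 7 + 1 + 1 + 1 = 20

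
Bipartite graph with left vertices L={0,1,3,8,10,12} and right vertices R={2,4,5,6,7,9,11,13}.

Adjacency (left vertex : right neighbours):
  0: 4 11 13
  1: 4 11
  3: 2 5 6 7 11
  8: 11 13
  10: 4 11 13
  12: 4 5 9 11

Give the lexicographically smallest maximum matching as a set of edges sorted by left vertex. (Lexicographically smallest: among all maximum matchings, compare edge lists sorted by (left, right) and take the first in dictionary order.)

Lex-smallest maximum matching: {(0,4), (1,11), (3,2), (8,13), (12,5)}

|M| = 5 (so the lex-smallest maximum matching has 5 edges)
process left vertices in ascending order; for each, take the smallest-labelled available neighbour that still permits 5 edges overall, or leave it unmatched if none does
lex-smallest matching: {0-4, 1-11, 3-2, 8-13, 12-5}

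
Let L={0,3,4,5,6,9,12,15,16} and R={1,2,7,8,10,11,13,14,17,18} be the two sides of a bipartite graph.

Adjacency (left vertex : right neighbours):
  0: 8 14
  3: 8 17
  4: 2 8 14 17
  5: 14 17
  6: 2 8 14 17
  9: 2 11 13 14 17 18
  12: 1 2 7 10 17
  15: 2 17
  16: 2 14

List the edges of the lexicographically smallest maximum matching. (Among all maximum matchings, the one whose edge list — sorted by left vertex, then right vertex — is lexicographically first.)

|M| = 6 (so the lex-smallest maximum matching has 6 edges)
process left vertices in ascending order; for each, take the smallest-labelled available neighbour that still permits 6 edges overall, or leave it unmatched if none does
lex-smallest matching: {0-8, 3-17, 4-2, 5-14, 9-11, 12-1}

Lex-smallest maximum matching: {(0,8), (3,17), (4,2), (5,14), (9,11), (12,1)}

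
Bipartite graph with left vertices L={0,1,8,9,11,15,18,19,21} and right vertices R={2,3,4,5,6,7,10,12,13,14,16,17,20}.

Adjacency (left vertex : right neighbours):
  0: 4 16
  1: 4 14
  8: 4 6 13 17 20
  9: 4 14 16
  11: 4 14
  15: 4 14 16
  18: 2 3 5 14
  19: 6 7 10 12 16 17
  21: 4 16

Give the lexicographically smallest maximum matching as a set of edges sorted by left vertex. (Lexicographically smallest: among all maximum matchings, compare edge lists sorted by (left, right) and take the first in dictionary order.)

|M| = 6 (so the lex-smallest maximum matching has 6 edges)
process left vertices in ascending order; for each, take the smallest-labelled available neighbour that still permits 6 edges overall, or leave it unmatched if none does
lex-smallest matching: {0-4, 1-14, 8-6, 9-16, 18-2, 19-7}

Lex-smallest maximum matching: {(0,4), (1,14), (8,6), (9,16), (18,2), (19,7)}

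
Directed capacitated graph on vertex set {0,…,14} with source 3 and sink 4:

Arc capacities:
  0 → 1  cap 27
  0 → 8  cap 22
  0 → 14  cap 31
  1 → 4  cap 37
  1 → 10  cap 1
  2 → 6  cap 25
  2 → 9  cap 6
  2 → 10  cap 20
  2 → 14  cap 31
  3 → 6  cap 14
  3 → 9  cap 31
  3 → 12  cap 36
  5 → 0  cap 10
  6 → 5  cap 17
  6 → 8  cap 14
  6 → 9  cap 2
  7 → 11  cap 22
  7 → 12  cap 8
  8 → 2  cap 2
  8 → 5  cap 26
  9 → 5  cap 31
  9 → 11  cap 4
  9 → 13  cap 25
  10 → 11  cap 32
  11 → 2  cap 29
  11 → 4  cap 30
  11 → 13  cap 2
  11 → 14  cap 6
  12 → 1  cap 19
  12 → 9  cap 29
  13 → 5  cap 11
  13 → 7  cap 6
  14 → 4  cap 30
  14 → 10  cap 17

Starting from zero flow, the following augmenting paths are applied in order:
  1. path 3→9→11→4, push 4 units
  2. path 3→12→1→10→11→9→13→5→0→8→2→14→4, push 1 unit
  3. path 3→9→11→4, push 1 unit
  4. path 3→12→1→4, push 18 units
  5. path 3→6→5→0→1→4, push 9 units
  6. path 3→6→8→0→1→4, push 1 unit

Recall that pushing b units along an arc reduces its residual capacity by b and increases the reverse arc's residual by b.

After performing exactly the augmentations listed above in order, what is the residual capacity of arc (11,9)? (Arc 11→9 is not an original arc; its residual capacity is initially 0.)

after path 1 (3→9→11→4, push 4): res(11,9)=4
after path 2 (3→12→1→10→11→9→13→5→0→8→2→14→4, push 1): res(11,9)=3
after path 3 (3→9→11→4, push 1): res(11,9)=4
after path 4 (3→12→1→4, push 18): res(11,9)=4
after path 5 (3→6→5→0→1→4, push 9): res(11,9)=4
after path 6 (3→6→8→0→1→4, push 1): res(11,9)=4

Residual capacity of (11,9): 4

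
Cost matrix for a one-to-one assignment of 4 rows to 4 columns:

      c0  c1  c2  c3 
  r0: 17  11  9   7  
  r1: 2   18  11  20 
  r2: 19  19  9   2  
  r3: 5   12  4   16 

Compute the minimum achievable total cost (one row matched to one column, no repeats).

Minimum assignment cost: 19

optimal assignment: row0→col1 (cost 11), row1→col0 (cost 2), row2→col3 (cost 2), row3→col2 (cost 4)
total = 11 + 2 + 2 + 4 = 19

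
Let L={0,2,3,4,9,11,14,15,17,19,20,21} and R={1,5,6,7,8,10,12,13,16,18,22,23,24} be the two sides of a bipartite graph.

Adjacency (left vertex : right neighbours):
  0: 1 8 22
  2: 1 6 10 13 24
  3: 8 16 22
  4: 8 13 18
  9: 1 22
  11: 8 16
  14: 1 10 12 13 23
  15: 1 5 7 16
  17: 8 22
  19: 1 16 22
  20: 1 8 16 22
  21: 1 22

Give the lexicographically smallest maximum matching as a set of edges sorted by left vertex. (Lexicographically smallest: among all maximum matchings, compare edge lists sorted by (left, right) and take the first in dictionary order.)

Lex-smallest maximum matching: {(0,1), (2,6), (3,8), (4,13), (9,22), (11,16), (14,10), (15,5)}

|M| = 8 (so the lex-smallest maximum matching has 8 edges)
process left vertices in ascending order; for each, take the smallest-labelled available neighbour that still permits 8 edges overall, or leave it unmatched if none does
lex-smallest matching: {0-1, 2-6, 3-8, 4-13, 9-22, 11-16, 14-10, 15-5}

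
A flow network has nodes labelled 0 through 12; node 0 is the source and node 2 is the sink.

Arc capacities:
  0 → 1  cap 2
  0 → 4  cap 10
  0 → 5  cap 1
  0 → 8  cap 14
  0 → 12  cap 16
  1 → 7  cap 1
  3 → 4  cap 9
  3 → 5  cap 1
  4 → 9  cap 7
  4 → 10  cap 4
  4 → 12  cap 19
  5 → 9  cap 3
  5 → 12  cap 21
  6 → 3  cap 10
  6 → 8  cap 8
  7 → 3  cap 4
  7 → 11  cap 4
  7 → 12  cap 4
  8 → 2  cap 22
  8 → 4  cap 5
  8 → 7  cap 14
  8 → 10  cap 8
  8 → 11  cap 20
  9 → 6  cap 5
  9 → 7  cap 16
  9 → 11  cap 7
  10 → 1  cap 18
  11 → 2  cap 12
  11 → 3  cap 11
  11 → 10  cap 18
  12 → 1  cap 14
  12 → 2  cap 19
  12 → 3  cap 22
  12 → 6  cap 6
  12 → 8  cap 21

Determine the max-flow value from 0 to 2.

Maximum flow value: 42

augment #1: 0→8→2 bottleneck 14, total now 14
augment #2: 0→12→2 bottleneck 16, total now 30
augment #3: 0→4→12→2 bottleneck 3, total now 33
augment #4: 0→1→7→11→2 bottleneck 1, total now 34
augment #5: 0→4→9→11→2 bottleneck 7, total now 41
augment #6: 0→5→12→8→2 bottleneck 1, total now 42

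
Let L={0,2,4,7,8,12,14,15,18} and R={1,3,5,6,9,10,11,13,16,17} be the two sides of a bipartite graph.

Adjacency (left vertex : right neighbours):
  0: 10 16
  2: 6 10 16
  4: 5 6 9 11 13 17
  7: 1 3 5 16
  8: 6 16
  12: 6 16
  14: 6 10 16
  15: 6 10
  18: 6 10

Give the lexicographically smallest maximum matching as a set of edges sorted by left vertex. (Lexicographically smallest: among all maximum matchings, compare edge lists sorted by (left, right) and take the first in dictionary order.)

|M| = 5 (so the lex-smallest maximum matching has 5 edges)
process left vertices in ascending order; for each, take the smallest-labelled available neighbour that still permits 5 edges overall, or leave it unmatched if none does
lex-smallest matching: {0-10, 2-6, 4-5, 7-1, 8-16}

Lex-smallest maximum matching: {(0,10), (2,6), (4,5), (7,1), (8,16)}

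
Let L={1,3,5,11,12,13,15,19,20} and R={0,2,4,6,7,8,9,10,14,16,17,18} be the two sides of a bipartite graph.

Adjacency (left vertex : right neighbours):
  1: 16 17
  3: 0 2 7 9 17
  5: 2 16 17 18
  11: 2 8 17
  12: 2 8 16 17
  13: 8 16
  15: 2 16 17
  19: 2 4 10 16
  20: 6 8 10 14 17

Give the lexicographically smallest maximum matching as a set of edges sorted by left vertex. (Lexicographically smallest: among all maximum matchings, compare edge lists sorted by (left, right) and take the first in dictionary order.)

|M| = 8 (so the lex-smallest maximum matching has 8 edges)
process left vertices in ascending order; for each, take the smallest-labelled available neighbour that still permits 8 edges overall, or leave it unmatched if none does
lex-smallest matching: {1-16, 3-0, 5-18, 11-2, 12-8, 15-17, 19-4, 20-6}

Lex-smallest maximum matching: {(1,16), (3,0), (5,18), (11,2), (12,8), (15,17), (19,4), (20,6)}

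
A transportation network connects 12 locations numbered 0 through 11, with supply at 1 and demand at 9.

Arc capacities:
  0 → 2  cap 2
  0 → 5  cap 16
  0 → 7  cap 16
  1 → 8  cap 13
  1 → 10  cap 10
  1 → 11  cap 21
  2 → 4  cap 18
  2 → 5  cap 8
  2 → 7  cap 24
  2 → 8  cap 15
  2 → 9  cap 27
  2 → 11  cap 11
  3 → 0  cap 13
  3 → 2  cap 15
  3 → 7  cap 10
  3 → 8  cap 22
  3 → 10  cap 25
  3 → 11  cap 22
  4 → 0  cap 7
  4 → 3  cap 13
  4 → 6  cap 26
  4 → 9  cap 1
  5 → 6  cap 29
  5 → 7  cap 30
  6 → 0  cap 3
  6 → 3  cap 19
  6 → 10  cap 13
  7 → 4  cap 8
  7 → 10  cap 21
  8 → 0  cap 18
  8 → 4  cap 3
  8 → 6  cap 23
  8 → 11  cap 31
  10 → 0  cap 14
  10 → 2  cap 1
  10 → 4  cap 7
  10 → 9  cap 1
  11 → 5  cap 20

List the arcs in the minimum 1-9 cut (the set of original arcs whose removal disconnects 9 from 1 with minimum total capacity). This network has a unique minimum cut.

augment #1: 1→10→9 push 1
augment #2: 1→8→4→9 push 1
augment #3: 1→10→2→9 push 1
augment #4: 1→8→0→2→9 push 2
augment #5: 1→8→4→3→2→9 push 2
augment #6: 1→8→6→3→2→9 push 8
augment #7: 1→10→4→3→2→9 push 5
max flow = 20; residual-reachable set from 1 gives S-side
cut edges (S→T): {(0,2), (3,2), (4,9), (10,2), (10,9)} total cap 20

Min-cut arcs: {(0,2), (3,2), (4,9), (10,2), (10,9)} (total capacity 20)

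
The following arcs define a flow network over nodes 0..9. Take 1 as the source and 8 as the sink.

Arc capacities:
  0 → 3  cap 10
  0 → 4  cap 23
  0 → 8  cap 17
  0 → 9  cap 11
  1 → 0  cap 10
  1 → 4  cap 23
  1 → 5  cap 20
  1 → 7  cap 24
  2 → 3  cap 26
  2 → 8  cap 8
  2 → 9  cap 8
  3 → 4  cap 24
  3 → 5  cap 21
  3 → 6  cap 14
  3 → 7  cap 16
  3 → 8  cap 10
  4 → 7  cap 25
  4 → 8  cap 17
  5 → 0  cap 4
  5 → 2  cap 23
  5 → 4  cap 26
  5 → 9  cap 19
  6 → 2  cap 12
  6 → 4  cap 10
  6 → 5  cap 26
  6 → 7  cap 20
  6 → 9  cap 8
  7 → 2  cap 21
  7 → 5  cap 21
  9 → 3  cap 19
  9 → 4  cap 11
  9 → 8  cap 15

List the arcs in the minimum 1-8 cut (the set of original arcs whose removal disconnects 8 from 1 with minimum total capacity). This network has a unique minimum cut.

augment #1: 1→0→8 push 10
augment #2: 1→4→8 push 17
augment #3: 1→5→0→8 push 4
augment #4: 1→5→2→8 push 8
augment #5: 1→5→9→8 push 8
augment #6: 1→7→2→3→8 push 10
augment #7: 1→7→2→9→8 push 7
max flow = 64; residual-reachable set from 1 gives S-side
cut edges (S→T): {(1,0), (2,8), (3,8), (4,8), (5,0), (9,8)} total cap 64

Min-cut arcs: {(1,0), (2,8), (3,8), (4,8), (5,0), (9,8)} (total capacity 64)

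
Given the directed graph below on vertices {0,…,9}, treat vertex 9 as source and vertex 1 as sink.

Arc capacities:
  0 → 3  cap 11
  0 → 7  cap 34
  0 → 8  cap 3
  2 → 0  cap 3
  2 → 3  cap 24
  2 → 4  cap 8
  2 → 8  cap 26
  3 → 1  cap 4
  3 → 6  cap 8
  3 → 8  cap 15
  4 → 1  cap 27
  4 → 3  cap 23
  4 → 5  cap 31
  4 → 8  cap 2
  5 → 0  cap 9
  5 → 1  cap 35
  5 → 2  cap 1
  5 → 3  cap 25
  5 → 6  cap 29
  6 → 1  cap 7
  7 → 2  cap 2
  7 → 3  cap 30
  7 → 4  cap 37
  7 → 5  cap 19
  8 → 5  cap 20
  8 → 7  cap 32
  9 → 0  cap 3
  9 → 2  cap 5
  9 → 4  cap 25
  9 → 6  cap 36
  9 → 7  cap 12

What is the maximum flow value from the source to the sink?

Maximum flow value: 52

augment #1: 9→4→1 bottleneck 25, total now 25
augment #2: 9→6→1 bottleneck 7, total now 32
augment #3: 9→0→3→1 bottleneck 3, total now 35
augment #4: 9→2→3→1 bottleneck 1, total now 36
augment #5: 9→2→4→1 bottleneck 2, total now 38
augment #6: 9→7→5→1 bottleneck 12, total now 50
augment #7: 9→2→4→5→1 bottleneck 2, total now 52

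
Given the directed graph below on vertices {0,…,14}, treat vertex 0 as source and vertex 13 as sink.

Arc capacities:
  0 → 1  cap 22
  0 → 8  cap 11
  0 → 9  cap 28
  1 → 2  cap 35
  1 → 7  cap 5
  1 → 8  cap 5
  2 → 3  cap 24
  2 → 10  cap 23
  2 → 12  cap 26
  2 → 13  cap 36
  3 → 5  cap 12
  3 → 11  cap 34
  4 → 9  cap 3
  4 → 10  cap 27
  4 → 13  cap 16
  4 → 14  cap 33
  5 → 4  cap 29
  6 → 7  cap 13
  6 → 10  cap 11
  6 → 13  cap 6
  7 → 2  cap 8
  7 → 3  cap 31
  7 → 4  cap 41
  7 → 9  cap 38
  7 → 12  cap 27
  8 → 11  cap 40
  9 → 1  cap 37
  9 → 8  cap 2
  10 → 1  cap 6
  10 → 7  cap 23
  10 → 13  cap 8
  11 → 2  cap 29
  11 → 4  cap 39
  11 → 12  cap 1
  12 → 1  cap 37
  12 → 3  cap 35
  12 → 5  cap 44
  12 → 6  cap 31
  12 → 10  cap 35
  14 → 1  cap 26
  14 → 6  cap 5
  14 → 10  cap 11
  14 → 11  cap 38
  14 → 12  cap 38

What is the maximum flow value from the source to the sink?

augment #1: 0→1→2→13 bottleneck 22, total now 22
augment #2: 0→8→11→2→13 bottleneck 11, total now 33
augment #3: 0→9→1→2→13 bottleneck 3, total now 36
augment #4: 0→9→1→2→10→13 bottleneck 8, total now 44
augment #5: 0→9→1→7→4→13 bottleneck 5, total now 49
augment #6: 0→9→8→11→4→13 bottleneck 2, total now 51
augment #7: 0→9→1→2→11→4→13 bottleneck 2, total now 53
augment #8: 0→9→1→8→11→4→13 bottleneck 5, total now 58

Maximum flow value: 58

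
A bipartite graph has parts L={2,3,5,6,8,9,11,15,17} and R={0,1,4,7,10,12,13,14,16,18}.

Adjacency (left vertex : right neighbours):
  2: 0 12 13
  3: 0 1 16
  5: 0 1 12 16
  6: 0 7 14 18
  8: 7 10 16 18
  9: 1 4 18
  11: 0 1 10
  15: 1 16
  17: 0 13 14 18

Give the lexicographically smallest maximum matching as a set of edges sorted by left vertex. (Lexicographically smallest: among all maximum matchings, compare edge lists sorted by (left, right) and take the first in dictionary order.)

Lex-smallest maximum matching: {(2,0), (3,1), (5,12), (6,7), (8,18), (9,4), (11,10), (15,16), (17,13)}

|M| = 9 (so the lex-smallest maximum matching has 9 edges)
process left vertices in ascending order; for each, take the smallest-labelled available neighbour that still permits 9 edges overall, or leave it unmatched if none does
lex-smallest matching: {2-0, 3-1, 5-12, 6-7, 8-18, 9-4, 11-10, 15-16, 17-13}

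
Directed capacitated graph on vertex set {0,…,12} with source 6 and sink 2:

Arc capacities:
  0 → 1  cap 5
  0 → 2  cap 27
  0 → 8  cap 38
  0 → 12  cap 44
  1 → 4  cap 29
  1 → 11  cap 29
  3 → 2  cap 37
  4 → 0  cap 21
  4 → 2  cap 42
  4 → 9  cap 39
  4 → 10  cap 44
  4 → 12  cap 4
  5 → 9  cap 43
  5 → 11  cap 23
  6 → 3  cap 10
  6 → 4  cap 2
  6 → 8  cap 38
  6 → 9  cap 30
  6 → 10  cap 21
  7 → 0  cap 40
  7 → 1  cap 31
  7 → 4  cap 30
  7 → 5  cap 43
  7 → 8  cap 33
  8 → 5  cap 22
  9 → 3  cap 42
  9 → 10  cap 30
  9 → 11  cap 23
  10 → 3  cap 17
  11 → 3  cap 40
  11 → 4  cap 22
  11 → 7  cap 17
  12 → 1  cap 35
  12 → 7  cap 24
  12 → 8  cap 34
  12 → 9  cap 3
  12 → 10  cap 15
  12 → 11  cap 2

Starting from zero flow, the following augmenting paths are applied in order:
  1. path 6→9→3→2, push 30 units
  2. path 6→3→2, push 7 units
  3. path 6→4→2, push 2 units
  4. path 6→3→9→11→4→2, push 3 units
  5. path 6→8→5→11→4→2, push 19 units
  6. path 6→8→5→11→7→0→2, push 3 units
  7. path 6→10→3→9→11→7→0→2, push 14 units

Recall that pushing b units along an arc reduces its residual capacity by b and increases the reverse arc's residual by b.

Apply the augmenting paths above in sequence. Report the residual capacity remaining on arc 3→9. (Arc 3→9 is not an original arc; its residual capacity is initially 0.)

after path 1 (6→9→3→2, push 30): res(3,9)=30
after path 2 (6→3→2, push 7): res(3,9)=30
after path 3 (6→4→2, push 2): res(3,9)=30
after path 4 (6→3→9→11→4→2, push 3): res(3,9)=27
after path 5 (6→8→5→11→4→2, push 19): res(3,9)=27
after path 6 (6→8→5→11→7→0→2, push 3): res(3,9)=27
after path 7 (6→10→3→9→11→7→0→2, push 14): res(3,9)=13

Residual capacity of (3,9): 13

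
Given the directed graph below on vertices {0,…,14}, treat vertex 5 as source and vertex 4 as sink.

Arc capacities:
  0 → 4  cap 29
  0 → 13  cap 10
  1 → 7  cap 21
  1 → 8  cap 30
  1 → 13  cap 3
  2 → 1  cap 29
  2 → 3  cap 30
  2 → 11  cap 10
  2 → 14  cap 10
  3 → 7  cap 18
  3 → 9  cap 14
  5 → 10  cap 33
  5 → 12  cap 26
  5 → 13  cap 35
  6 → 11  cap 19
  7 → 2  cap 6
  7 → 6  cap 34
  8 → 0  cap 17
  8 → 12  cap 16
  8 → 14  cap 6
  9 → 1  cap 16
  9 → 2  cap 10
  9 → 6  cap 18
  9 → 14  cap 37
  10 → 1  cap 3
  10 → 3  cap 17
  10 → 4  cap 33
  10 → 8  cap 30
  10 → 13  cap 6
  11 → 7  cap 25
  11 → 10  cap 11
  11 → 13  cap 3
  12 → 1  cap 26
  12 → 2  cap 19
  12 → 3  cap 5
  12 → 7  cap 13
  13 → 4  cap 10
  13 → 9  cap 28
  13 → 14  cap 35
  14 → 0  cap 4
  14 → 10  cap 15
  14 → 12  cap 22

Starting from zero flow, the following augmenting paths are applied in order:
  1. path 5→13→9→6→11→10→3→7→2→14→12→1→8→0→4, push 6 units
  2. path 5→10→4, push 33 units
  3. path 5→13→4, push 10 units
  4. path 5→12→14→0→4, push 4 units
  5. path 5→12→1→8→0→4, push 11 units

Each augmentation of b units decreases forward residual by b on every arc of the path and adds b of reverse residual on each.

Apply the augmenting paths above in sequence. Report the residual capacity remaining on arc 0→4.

after path 1 (5→13→9→6→11→10→3→7→2→14→12→1→8→0→4, push 6): res(0,4)=23
after path 2 (5→10→4, push 33): res(0,4)=23
after path 3 (5→13→4, push 10): res(0,4)=23
after path 4 (5→12→14→0→4, push 4): res(0,4)=19
after path 5 (5→12→1→8→0→4, push 11): res(0,4)=8

Residual capacity of (0,4): 8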